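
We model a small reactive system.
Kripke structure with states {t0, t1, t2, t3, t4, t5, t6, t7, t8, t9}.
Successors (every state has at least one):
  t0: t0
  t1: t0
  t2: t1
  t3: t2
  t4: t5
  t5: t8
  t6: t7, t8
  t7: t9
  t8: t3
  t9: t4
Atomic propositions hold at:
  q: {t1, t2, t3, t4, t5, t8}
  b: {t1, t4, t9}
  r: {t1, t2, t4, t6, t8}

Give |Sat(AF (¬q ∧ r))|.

1

Sat(¬q) = {t0, t6, t7, t9}
Sat(¬q ∧ r) = {t6}
AF (¬q ∧ r): least fixpoint, start Z0 = {t6}, add states with every successor in Z. Already a fixed point.
Sat(AF (¬q ∧ r)) = {t6}
|Sat(AF (¬q ∧ r))| = |{t6}| = 1.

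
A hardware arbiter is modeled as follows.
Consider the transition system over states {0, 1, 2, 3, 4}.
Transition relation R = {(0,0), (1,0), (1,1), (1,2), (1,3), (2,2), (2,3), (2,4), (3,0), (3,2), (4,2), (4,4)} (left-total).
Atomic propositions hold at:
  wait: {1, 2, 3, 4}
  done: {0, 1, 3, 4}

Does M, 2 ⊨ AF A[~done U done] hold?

No

Sat(~done) = {2}
A[~done U done]: least fixpoint, start Z0 = Sat(done) = {0, 1, 3, 4}, add states in Sat(~done) with every successor in Z. Already a fixed point.
Sat(A[~done U done]) = {0, 1, 3, 4}
AF A[~done U done]: least fixpoint, start Z0 = {0, 1, 3, 4}, add states with every successor in Z. Already a fixed point.
Sat(AF A[~done U done]) = {0, 1, 3, 4}
2 ∉ Sat(AF A[~done U done]) = {0, 1, 3, 4}, so the formula does not hold at 2.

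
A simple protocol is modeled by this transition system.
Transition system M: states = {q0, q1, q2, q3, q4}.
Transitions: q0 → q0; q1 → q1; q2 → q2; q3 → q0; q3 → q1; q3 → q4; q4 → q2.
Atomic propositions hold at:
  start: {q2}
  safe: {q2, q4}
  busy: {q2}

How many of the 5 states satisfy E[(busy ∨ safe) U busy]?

2

Sat(busy ∨ safe) = {q2, q4}
E[(busy ∨ safe) U busy]: least fixpoint, start Z0 = Sat(busy) = {q2}, add states in Sat(busy ∨ safe) with some successor in Z. Z1 = {q2, q4}; fixed.
Sat(E[(busy ∨ safe) U busy]) = {q2, q4}
|Sat(E[(busy ∨ safe) U busy])| = |{q2, q4}| = 2.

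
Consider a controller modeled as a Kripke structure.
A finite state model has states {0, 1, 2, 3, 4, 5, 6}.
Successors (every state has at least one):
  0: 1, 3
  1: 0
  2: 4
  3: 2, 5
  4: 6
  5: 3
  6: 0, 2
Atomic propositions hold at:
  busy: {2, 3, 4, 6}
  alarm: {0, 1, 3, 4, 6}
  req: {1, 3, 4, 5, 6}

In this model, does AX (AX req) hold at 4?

No

Sat(AX req) = {s : every successor in {1, 3, 4, 5, 6}} = {0, 2, 4, 5}
Sat(AX (AX req)) = {s : every successor in {0, 2, 4, 5}} = {1, 2, 3, 6}
4 ∉ Sat(AX (AX req)) = {1, 2, 3, 6}, so the formula does not hold at 4.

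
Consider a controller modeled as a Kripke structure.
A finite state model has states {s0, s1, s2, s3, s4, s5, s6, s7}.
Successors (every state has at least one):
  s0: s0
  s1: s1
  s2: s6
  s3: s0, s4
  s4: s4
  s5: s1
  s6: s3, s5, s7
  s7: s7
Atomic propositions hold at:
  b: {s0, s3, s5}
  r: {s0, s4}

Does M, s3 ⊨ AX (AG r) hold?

AG r: greatest fixpoint, start Z0 = {s0, s4}, keep only states in Sat with every successor in Z. Already a fixed point.
Sat(AG r) = {s0, s4}
Sat(AX (AG r)) = {s : every successor in {s0, s4}} = {s0, s3, s4}
s3 ∈ Sat(AX (AG r)) = {s0, s3, s4}, so the formula holds at s3.

Yes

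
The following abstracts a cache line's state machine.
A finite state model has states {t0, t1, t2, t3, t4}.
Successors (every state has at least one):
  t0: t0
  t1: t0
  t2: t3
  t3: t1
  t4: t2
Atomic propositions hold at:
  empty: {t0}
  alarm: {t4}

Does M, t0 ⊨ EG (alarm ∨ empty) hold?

Yes

Sat(alarm ∨ empty) = {t0, t4}
EG (alarm ∨ empty): greatest fixpoint, start Z0 = {t0, t4}, keep only states in Sat with some successor in Z. Z1 = {t0}; fixed.
Sat(EG (alarm ∨ empty)) = {t0}
t0 ∈ Sat(EG (alarm ∨ empty)) = {t0}, so the formula holds at t0.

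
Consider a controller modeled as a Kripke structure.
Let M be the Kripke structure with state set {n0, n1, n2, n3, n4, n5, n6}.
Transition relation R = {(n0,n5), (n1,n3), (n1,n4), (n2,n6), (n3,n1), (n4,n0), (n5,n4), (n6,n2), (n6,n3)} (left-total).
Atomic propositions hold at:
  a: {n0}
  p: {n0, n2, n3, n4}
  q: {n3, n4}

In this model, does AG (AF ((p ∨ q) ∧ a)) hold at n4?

Yes

Sat(p ∨ q) = {n0, n2, n3, n4}
Sat((p ∨ q) ∧ a) = {n0}
AF ((p ∨ q) ∧ a): least fixpoint, start Z0 = {n0}, add states with every successor in Z. Z1 = {n0, n4}; Z2 = {n0, n4, n5}; fixed.
Sat(AF ((p ∨ q) ∧ a)) = {n0, n4, n5}
AG (AF ((p ∨ q) ∧ a)): greatest fixpoint, start Z0 = {n0, n4, n5}, keep only states in Sat with every successor in Z. Already a fixed point.
Sat(AG (AF ((p ∨ q) ∧ a))) = {n0, n4, n5}
n4 ∈ Sat(AG (AF ((p ∨ q) ∧ a))) = {n0, n4, n5}, so the formula holds at n4.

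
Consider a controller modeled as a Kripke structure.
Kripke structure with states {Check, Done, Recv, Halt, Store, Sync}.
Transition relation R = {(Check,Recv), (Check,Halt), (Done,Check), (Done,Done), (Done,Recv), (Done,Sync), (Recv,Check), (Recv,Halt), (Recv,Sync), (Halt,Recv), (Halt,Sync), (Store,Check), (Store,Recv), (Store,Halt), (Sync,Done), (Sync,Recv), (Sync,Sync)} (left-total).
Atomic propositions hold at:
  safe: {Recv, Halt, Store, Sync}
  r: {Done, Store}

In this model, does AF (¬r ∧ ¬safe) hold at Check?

Yes

Sat(¬r) = {Check, Recv, Halt, Sync}
Sat(¬safe) = {Check, Done}
Sat(¬r ∧ ¬safe) = {Check}
AF (¬r ∧ ¬safe): least fixpoint, start Z0 = {Check}, add states with every successor in Z. Already a fixed point.
Sat(AF (¬r ∧ ¬safe)) = {Check}
Check ∈ Sat(AF (¬r ∧ ¬safe)) = {Check}, so the formula holds at Check.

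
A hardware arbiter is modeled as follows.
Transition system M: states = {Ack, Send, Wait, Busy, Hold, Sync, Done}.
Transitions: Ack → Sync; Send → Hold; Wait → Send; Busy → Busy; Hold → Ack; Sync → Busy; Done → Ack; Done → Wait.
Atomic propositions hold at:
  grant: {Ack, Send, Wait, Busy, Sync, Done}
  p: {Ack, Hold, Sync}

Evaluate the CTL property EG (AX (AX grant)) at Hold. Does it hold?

Sat(AX grant) = {s : every successor in {Ack, Send, Wait, Busy, Sync, Done}} = {Ack, Wait, Busy, Hold, Sync, Done}
Sat(AX (AX grant)) = {s : every successor in {Ack, Wait, Busy, Hold, Sync, Done}} = {Ack, Send, Busy, Hold, Sync, Done}
EG (AX (AX grant)): greatest fixpoint, start Z0 = {Ack, Send, Busy, Hold, Sync, Done}, keep only states in Sat with some successor in Z. Already a fixed point.
Sat(EG (AX (AX grant))) = {Ack, Send, Busy, Hold, Sync, Done}
Hold ∈ Sat(EG (AX (AX grant))) = {Ack, Send, Busy, Hold, Sync, Done}, so the formula holds at Hold.

Yes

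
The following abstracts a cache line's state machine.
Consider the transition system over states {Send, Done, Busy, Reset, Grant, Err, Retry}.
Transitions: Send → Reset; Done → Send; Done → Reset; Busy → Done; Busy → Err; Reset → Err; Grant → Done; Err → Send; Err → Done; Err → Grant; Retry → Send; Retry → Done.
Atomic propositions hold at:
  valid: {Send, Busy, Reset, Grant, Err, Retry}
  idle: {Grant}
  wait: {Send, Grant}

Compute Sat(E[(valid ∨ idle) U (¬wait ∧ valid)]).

Sat(valid ∨ idle) = {Send, Busy, Reset, Grant, Err, Retry}
Sat(¬wait) = {Done, Busy, Reset, Err, Retry}
Sat(¬wait ∧ valid) = {Busy, Reset, Err, Retry}
E[(valid ∨ idle) U (¬wait ∧ valid)]: least fixpoint, start Z0 = Sat((¬wait ∧ valid)) = {Busy, Reset, Err, Retry}, add states in Sat(valid ∨ idle) with some successor in Z. Z1 = {Send, Busy, Reset, Err, Retry}; fixed.
Sat(E[(valid ∨ idle) U (¬wait ∧ valid)]) = {Send, Busy, Reset, Err, Retry}

{Send, Busy, Reset, Err, Retry}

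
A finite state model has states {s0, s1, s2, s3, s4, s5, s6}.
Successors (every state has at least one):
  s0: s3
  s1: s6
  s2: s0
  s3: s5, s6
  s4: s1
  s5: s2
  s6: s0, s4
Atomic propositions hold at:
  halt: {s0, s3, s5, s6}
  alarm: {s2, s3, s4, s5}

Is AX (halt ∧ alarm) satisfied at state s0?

Sat(halt ∧ alarm) = {s3, s5}
Sat(AX (halt ∧ alarm)) = {s : every successor in {s3, s5}} = {s0}
s0 ∈ Sat(AX (halt ∧ alarm)) = {s0}, so the formula holds at s0.

Yes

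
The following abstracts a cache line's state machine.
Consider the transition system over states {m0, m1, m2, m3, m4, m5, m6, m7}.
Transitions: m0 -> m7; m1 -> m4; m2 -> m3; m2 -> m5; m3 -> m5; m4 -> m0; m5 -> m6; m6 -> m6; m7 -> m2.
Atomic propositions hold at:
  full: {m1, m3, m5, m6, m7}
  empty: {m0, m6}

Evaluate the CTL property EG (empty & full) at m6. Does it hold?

Sat(empty & full) = {m6}
EG (empty & full): greatest fixpoint, start Z0 = {m6}, keep only states in Sat with some successor in Z. Already a fixed point.
Sat(EG (empty & full)) = {m6}
m6 ∈ Sat(EG (empty & full)) = {m6}, so the formula holds at m6.

Yes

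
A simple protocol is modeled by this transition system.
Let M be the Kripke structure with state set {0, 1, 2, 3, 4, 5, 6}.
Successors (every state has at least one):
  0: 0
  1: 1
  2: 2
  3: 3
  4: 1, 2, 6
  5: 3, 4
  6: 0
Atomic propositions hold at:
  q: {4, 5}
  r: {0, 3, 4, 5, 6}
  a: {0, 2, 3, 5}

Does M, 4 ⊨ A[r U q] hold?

A[r U q]: least fixpoint, start Z0 = Sat(q) = {4, 5}, add states in Sat(r) with every successor in Z. Already a fixed point.
Sat(A[r U q]) = {4, 5}
4 ∈ Sat(A[r U q]) = {4, 5}, so the formula holds at 4.

Yes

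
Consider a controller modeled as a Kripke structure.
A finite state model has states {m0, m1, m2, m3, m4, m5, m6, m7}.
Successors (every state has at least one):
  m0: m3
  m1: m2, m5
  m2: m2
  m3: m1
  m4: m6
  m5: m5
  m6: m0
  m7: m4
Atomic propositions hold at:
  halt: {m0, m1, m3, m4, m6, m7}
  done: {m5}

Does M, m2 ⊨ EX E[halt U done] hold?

E[halt U done]: least fixpoint, start Z0 = Sat(done) = {m5}, add states in Sat(halt) with some successor in Z. Z1 = {m1, m5}; Z2 = {m1, m3, m5}; Z3 = {m0, m1, m3, m5}; Z4 = {m0, m1, m3, m5, m6}; Z5 = {m0, m1, m3, m4, m5, m6}; Z6 = {m0, m1, m3, m4, m5, m6, m7}; fixed.
Sat(E[halt U done]) = {m0, m1, m3, m4, m5, m6, m7}
Sat(EX E[halt U done]) = {s : some successor in {m0, m1, m3, m4, m5, m6, m7}} = {m0, m1, m3, m4, m5, m6, m7}
m2 ∉ Sat(EX E[halt U done]) = {m0, m1, m3, m4, m5, m6, m7}, so the formula does not hold at m2.

No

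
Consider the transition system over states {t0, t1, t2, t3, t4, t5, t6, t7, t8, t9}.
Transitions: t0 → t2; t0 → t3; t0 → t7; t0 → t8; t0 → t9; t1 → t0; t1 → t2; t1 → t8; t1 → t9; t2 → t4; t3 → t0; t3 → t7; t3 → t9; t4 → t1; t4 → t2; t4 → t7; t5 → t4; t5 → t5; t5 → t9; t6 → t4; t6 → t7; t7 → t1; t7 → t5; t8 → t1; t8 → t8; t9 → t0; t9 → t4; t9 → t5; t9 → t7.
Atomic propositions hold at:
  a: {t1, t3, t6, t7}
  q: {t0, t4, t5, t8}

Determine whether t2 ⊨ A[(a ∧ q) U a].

Sat(a ∧ q) = ∅
A[(a ∧ q) U a]: least fixpoint, start Z0 = Sat(a) = {t1, t3, t6, t7}, add states in Sat(a ∧ q) with every successor in Z. Already a fixed point.
Sat(A[(a ∧ q) U a]) = {t1, t3, t6, t7}
t2 ∉ Sat(A[(a ∧ q) U a]) = {t1, t3, t6, t7}, so the formula does not hold at t2.

No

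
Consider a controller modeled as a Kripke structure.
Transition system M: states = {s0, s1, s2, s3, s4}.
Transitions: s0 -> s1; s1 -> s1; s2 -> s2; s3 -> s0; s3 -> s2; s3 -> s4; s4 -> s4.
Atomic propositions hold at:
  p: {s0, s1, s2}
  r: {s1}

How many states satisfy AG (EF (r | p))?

Sat(r | p) = {s0, s1, s2}
EF (r | p): least fixpoint, start Z0 = {s0, s1, s2}, add states with some successor in Z. Z1 = {s0, s1, s2, s3}; fixed.
Sat(EF (r | p)) = {s0, s1, s2, s3}
AG (EF (r | p)): greatest fixpoint, start Z0 = {s0, s1, s2, s3}, keep only states in Sat with every successor in Z. Z1 = {s0, s1, s2}; fixed.
Sat(AG (EF (r | p))) = {s0, s1, s2}
|Sat(AG (EF (r | p)))| = |{s0, s1, s2}| = 3.

3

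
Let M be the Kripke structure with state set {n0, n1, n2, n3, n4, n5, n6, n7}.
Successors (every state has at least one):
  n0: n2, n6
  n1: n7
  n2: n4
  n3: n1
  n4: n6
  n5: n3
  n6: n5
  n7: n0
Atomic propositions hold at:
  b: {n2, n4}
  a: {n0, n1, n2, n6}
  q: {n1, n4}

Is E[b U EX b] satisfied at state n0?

Sat(EX b) = {s : some successor in {n2, n4}} = {n0, n2}
E[b U EX b]: least fixpoint, start Z0 = Sat(EX b) = {n0, n2}, add states in Sat(b) with some successor in Z. Already a fixed point.
Sat(E[b U EX b]) = {n0, n2}
n0 ∈ Sat(E[b U EX b]) = {n0, n2}, so the formula holds at n0.

Yes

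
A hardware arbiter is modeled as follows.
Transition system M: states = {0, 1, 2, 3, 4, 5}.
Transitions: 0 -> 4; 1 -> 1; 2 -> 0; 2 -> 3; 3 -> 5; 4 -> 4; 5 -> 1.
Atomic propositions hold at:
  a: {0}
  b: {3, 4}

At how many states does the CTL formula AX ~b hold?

Sat(~b) = {0, 1, 2, 5}
Sat(AX ~b) = {s : every successor in {0, 1, 2, 5}} = {1, 3, 5}
|Sat(AX ~b)| = |{1, 3, 5}| = 3.

3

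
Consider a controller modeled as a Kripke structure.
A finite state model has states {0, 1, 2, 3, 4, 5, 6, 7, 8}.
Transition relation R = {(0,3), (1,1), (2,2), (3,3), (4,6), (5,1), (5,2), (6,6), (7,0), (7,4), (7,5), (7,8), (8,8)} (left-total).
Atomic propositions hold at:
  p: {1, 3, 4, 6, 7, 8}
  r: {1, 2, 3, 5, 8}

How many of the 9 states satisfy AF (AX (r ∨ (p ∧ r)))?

6

Sat(p ∧ r) = {1, 3, 8}
Sat(r ∨ (p ∧ r)) = {1, 2, 3, 5, 8}
Sat(AX (r ∨ (p ∧ r))) = {s : every successor in {1, 2, 3, 5, 8}} = {0, 1, 2, 3, 5, 8}
AF (AX (r ∨ (p ∧ r))): least fixpoint, start Z0 = {0, 1, 2, 3, 5, 8}, add states with every successor in Z. Already a fixed point.
Sat(AF (AX (r ∨ (p ∧ r)))) = {0, 1, 2, 3, 5, 8}
|Sat(AF (AX (r ∨ (p ∧ r))))| = |{0, 1, 2, 3, 5, 8}| = 6.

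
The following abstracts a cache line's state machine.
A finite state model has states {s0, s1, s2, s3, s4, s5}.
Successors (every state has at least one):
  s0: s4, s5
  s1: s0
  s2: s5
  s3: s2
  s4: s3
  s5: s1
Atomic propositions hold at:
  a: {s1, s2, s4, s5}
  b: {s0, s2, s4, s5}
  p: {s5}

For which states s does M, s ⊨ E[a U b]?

E[a U b]: least fixpoint, start Z0 = Sat(b) = {s0, s2, s4, s5}, add states in Sat(a) with some successor in Z. Z1 = {s0, s1, s2, s4, s5}; fixed.
Sat(E[a U b]) = {s0, s1, s2, s4, s5}

{s0, s1, s2, s4, s5}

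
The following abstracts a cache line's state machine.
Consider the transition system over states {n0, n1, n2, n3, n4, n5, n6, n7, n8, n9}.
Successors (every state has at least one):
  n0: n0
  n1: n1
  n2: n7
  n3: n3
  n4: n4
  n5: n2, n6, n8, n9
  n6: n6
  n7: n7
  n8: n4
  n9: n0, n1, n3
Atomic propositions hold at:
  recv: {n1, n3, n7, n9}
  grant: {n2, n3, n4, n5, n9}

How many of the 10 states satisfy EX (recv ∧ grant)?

Sat(recv ∧ grant) = {n3, n9}
Sat(EX (recv ∧ grant)) = {s : some successor in {n3, n9}} = {n3, n5, n9}
|Sat(EX (recv ∧ grant))| = |{n3, n5, n9}| = 3.

3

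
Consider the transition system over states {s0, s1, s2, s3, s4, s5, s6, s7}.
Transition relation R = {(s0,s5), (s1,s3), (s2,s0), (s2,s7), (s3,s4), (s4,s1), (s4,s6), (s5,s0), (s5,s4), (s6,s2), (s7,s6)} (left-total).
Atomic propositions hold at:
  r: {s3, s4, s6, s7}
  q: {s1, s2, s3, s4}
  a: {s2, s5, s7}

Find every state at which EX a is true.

Sat(EX a) = {s : some successor in {s2, s5, s7}} = {s0, s2, s6}

{s0, s2, s6}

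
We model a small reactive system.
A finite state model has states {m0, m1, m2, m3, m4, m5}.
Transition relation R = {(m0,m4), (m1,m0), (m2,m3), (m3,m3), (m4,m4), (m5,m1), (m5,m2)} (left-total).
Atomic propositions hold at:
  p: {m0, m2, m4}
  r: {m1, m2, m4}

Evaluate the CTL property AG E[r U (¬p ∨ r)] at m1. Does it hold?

No

Sat(¬p) = {m1, m3, m5}
Sat(¬p ∨ r) = {m1, m2, m3, m4, m5}
E[r U (¬p ∨ r)]: least fixpoint, start Z0 = Sat((¬p ∨ r)) = {m1, m2, m3, m4, m5}, add states in Sat(r) with some successor in Z. Already a fixed point.
Sat(E[r U (¬p ∨ r)]) = {m1, m2, m3, m4, m5}
AG E[r U (¬p ∨ r)]: greatest fixpoint, start Z0 = {m1, m2, m3, m4, m5}, keep only states in Sat with every successor in Z. Z1 = {m2, m3, m4, m5}; Z2 = {m2, m3, m4}; fixed.
Sat(AG E[r U (¬p ∨ r)]) = {m2, m3, m4}
m1 ∉ Sat(AG E[r U (¬p ∨ r)]) = {m2, m3, m4}, so the formula does not hold at m1.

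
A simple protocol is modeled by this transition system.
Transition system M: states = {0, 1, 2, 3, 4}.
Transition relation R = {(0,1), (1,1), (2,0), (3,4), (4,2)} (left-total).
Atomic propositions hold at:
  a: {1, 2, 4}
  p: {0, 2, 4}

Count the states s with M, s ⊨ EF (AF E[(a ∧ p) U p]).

Sat(a ∧ p) = {2, 4}
E[(a ∧ p) U p]: least fixpoint, start Z0 = Sat(p) = {0, 2, 4}, add states in Sat(a ∧ p) with some successor in Z. Already a fixed point.
Sat(E[(a ∧ p) U p]) = {0, 2, 4}
AF E[(a ∧ p) U p]: least fixpoint, start Z0 = {0, 2, 4}, add states with every successor in Z. Z1 = {0, 2, 3, 4}; fixed.
Sat(AF E[(a ∧ p) U p]) = {0, 2, 3, 4}
EF (AF E[(a ∧ p) U p]): least fixpoint, start Z0 = {0, 2, 3, 4}, add states with some successor in Z. Already a fixed point.
Sat(EF (AF E[(a ∧ p) U p])) = {0, 2, 3, 4}
|Sat(EF (AF E[(a ∧ p) U p]))| = |{0, 2, 3, 4}| = 4.

4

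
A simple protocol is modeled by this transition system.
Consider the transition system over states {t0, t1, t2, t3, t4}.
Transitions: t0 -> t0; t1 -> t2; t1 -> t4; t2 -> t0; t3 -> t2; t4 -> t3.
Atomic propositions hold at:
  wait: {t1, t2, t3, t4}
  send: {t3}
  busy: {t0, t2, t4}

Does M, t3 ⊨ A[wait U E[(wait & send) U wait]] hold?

Sat(wait & send) = {t3}
E[(wait & send) U wait]: least fixpoint, start Z0 = Sat(wait) = {t1, t2, t3, t4}, add states in Sat(wait & send) with some successor in Z. Already a fixed point.
Sat(E[(wait & send) U wait]) = {t1, t2, t3, t4}
A[wait U E[(wait & send) U wait]]: least fixpoint, start Z0 = Sat(E[(wait & send) U wait]) = {t1, t2, t3, t4}, add states in Sat(wait) with every successor in Z. Already a fixed point.
Sat(A[wait U E[(wait & send) U wait]]) = {t1, t2, t3, t4}
t3 ∈ Sat(A[wait U E[(wait & send) U wait]]) = {t1, t2, t3, t4}, so the formula holds at t3.

Yes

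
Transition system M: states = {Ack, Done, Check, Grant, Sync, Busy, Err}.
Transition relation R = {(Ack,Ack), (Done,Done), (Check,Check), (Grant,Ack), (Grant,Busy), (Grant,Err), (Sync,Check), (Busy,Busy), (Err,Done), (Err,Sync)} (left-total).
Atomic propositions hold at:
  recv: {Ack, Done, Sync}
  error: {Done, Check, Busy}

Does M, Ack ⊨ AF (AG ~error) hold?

Yes

Sat(~error) = {Ack, Grant, Sync, Err}
AG ~error: greatest fixpoint, start Z0 = {Ack, Grant, Sync, Err}, keep only states in Sat with every successor in Z. Z1 = {Ack}; fixed.
Sat(AG ~error) = {Ack}
AF (AG ~error): least fixpoint, start Z0 = {Ack}, add states with every successor in Z. Already a fixed point.
Sat(AF (AG ~error)) = {Ack}
Ack ∈ Sat(AF (AG ~error)) = {Ack}, so the formula holds at Ack.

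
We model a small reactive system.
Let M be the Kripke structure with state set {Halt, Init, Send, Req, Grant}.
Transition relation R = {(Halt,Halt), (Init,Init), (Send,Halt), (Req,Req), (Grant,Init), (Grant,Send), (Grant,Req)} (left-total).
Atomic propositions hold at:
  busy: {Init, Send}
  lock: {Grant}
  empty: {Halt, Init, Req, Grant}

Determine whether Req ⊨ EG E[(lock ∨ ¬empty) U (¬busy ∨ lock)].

Sat(¬empty) = {Send}
Sat(lock ∨ ¬empty) = {Send, Grant}
Sat(¬busy) = {Halt, Req, Grant}
Sat(¬busy ∨ lock) = {Halt, Req, Grant}
E[(lock ∨ ¬empty) U (¬busy ∨ lock)]: least fixpoint, start Z0 = Sat((¬busy ∨ lock)) = {Halt, Req, Grant}, add states in Sat(lock ∨ ¬empty) with some successor in Z. Z1 = {Halt, Send, Req, Grant}; fixed.
Sat(E[(lock ∨ ¬empty) U (¬busy ∨ lock)]) = {Halt, Send, Req, Grant}
EG E[(lock ∨ ¬empty) U (¬busy ∨ lock)]: greatest fixpoint, start Z0 = {Halt, Send, Req, Grant}, keep only states in Sat with some successor in Z. Already a fixed point.
Sat(EG E[(lock ∨ ¬empty) U (¬busy ∨ lock)]) = {Halt, Send, Req, Grant}
Req ∈ Sat(EG E[(lock ∨ ¬empty) U (¬busy ∨ lock)]) = {Halt, Send, Req, Grant}, so the formula holds at Req.

Yes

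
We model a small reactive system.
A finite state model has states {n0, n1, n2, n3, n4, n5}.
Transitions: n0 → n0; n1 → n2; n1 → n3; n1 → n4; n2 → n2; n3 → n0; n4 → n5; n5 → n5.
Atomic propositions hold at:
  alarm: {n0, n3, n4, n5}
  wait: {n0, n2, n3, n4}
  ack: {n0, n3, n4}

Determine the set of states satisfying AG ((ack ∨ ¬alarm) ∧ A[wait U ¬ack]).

{n2}

Sat(¬alarm) = {n1, n2}
Sat(ack ∨ ¬alarm) = {n0, n1, n2, n3, n4}
Sat(¬ack) = {n1, n2, n5}
A[wait U ¬ack]: least fixpoint, start Z0 = Sat(¬ack) = {n1, n2, n5}, add states in Sat(wait) with every successor in Z. Z1 = {n1, n2, n4, n5}; fixed.
Sat(A[wait U ¬ack]) = {n1, n2, n4, n5}
Sat((ack ∨ ¬alarm) ∧ A[wait U ¬ack]) = {n1, n2, n4}
AG ((ack ∨ ¬alarm) ∧ A[wait U ¬ack]): greatest fixpoint, start Z0 = {n1, n2, n4}, keep only states in Sat with every successor in Z. Z1 = {n2}; fixed.
Sat(AG ((ack ∨ ¬alarm) ∧ A[wait U ¬ack])) = {n2}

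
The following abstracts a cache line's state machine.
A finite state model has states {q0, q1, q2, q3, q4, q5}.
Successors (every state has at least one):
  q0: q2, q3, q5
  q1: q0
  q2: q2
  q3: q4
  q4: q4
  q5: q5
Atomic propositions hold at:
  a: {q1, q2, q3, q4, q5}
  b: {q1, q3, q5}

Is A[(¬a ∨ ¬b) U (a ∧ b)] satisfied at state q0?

No

Sat(¬a) = {q0}
Sat(¬b) = {q0, q2, q4}
Sat(¬a ∨ ¬b) = {q0, q2, q4}
Sat(a ∧ b) = {q1, q3, q5}
A[(¬a ∨ ¬b) U (a ∧ b)]: least fixpoint, start Z0 = Sat((a ∧ b)) = {q1, q3, q5}, add states in Sat(¬a ∨ ¬b) with every successor in Z. Already a fixed point.
Sat(A[(¬a ∨ ¬b) U (a ∧ b)]) = {q1, q3, q5}
q0 ∉ Sat(A[(¬a ∨ ¬b) U (a ∧ b)]) = {q1, q3, q5}, so the formula does not hold at q0.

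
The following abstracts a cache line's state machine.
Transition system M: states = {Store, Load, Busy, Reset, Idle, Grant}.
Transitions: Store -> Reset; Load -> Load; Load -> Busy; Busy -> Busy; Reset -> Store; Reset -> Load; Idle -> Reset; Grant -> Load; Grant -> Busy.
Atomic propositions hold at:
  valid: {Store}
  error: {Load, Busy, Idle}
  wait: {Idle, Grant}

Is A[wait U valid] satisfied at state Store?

A[wait U valid]: least fixpoint, start Z0 = Sat(valid) = {Store}, add states in Sat(wait) with every successor in Z. Already a fixed point.
Sat(A[wait U valid]) = {Store}
Store ∈ Sat(A[wait U valid]) = {Store}, so the formula holds at Store.

Yes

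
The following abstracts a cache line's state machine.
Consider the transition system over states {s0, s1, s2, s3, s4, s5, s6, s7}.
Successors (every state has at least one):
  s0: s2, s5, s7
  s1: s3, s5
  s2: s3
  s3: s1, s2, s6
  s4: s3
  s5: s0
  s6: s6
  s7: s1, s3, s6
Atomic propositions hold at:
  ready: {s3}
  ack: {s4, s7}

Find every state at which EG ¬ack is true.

{s0, s1, s2, s3, s5, s6}

Sat(¬ack) = {s0, s1, s2, s3, s5, s6}
EG ¬ack: greatest fixpoint, start Z0 = {s0, s1, s2, s3, s5, s6}, keep only states in Sat with some successor in Z. Already a fixed point.
Sat(EG ¬ack) = {s0, s1, s2, s3, s5, s6}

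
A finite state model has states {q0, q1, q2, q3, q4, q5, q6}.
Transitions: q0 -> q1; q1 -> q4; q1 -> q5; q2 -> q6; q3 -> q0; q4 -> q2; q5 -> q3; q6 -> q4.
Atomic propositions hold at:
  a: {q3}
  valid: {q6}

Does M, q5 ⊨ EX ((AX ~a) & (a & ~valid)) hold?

Yes

Sat(~a) = {q0, q1, q2, q4, q5, q6}
Sat(AX ~a) = {s : every successor in {q0, q1, q2, q4, q5, q6}} = {q0, q1, q2, q3, q4, q6}
Sat(~valid) = {q0, q1, q2, q3, q4, q5}
Sat(a & ~valid) = {q3}
Sat((AX ~a) & (a & ~valid)) = {q3}
Sat(EX ((AX ~a) & (a & ~valid))) = {s : some successor in {q3}} = {q5}
q5 ∈ Sat(EX ((AX ~a) & (a & ~valid))) = {q5}, so the formula holds at q5.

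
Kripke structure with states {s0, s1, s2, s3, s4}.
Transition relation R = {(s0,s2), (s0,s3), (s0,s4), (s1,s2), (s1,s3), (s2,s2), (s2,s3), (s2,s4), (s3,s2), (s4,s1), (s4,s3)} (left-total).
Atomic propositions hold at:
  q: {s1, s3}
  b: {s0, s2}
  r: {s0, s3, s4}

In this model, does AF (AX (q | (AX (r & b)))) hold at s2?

No

Sat(r & b) = {s0}
Sat(AX (r & b)) = {s : every successor in {s0}} = ∅
Sat(q | (AX (r & b))) = {s1, s3}
Sat(AX (q | (AX (r & b)))) = {s : every successor in {s1, s3}} = {s4}
AF (AX (q | (AX (r & b)))): least fixpoint, start Z0 = {s4}, add states with every successor in Z. Already a fixed point.
Sat(AF (AX (q | (AX (r & b))))) = {s4}
s2 ∉ Sat(AF (AX (q | (AX (r & b))))) = {s4}, so the formula does not hold at s2.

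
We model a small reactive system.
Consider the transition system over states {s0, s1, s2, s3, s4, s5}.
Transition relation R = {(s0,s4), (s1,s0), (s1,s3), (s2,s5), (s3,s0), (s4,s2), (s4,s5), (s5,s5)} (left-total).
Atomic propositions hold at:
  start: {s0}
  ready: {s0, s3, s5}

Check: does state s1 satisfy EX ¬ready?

No

Sat(¬ready) = {s1, s2, s4}
Sat(EX ¬ready) = {s : some successor in {s1, s2, s4}} = {s0, s4}
s1 ∉ Sat(EX ¬ready) = {s0, s4}, so the formula does not hold at s1.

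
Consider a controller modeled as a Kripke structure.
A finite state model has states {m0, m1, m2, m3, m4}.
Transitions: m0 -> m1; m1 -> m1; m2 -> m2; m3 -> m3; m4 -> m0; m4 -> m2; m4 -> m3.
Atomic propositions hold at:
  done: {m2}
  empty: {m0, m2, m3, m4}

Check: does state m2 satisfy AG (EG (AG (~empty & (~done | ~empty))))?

Sat(~empty) = {m1}
Sat(~done) = {m0, m1, m3, m4}
Sat(~done | ~empty) = {m0, m1, m3, m4}
Sat(~empty & (~done | ~empty)) = {m1}
AG (~empty & (~done | ~empty)): greatest fixpoint, start Z0 = {m1}, keep only states in Sat with every successor in Z. Already a fixed point.
Sat(AG (~empty & (~done | ~empty))) = {m1}
EG (AG (~empty & (~done | ~empty))): greatest fixpoint, start Z0 = {m1}, keep only states in Sat with some successor in Z. Already a fixed point.
Sat(EG (AG (~empty & (~done | ~empty)))) = {m1}
AG (EG (AG (~empty & (~done | ~empty)))): greatest fixpoint, start Z0 = {m1}, keep only states in Sat with every successor in Z. Already a fixed point.
Sat(AG (EG (AG (~empty & (~done | ~empty))))) = {m1}
m2 ∉ Sat(AG (EG (AG (~empty & (~done | ~empty))))) = {m1}, so the formula does not hold at m2.

No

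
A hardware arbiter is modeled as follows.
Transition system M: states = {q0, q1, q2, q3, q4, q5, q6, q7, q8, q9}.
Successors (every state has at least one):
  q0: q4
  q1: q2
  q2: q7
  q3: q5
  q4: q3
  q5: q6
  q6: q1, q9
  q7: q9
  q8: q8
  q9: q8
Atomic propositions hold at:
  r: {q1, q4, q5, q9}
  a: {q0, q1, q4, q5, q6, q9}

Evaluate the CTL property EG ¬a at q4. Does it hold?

No

Sat(¬a) = {q2, q3, q7, q8}
EG ¬a: greatest fixpoint, start Z0 = {q2, q3, q7, q8}, keep only states in Sat with some successor in Z. Z1 = {q2, q8}; Z2 = {q8}; fixed.
Sat(EG ¬a) = {q8}
q4 ∉ Sat(EG ¬a) = {q8}, so the formula does not hold at q4.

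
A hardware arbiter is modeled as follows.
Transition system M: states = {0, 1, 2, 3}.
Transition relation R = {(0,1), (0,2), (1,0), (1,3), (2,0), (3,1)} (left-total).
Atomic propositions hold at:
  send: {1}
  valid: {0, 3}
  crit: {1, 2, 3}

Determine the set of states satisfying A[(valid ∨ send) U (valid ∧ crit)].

{3}

Sat(valid ∨ send) = {0, 1, 3}
Sat(valid ∧ crit) = {3}
A[(valid ∨ send) U (valid ∧ crit)]: least fixpoint, start Z0 = Sat((valid ∧ crit)) = {3}, add states in Sat(valid ∨ send) with every successor in Z. Already a fixed point.
Sat(A[(valid ∨ send) U (valid ∧ crit)]) = {3}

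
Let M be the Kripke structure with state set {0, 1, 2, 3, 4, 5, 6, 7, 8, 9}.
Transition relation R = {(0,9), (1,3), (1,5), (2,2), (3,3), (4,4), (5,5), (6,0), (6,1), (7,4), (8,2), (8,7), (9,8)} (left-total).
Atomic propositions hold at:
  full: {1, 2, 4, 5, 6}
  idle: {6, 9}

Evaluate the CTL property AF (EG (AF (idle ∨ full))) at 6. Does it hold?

Yes

Sat(idle ∨ full) = {1, 2, 4, 5, 6, 9}
AF (idle ∨ full): least fixpoint, start Z0 = {1, 2, 4, 5, 6, 9}, add states with every successor in Z. Z1 = {0, 1, 2, 4, 5, 6, 7, 9}; Z2 = {0, 1, 2, 4, 5, 6, 7, 8, 9}; fixed.
Sat(AF (idle ∨ full)) = {0, 1, 2, 4, 5, 6, 7, 8, 9}
EG (AF (idle ∨ full)): greatest fixpoint, start Z0 = {0, 1, 2, 4, 5, 6, 7, 8, 9}, keep only states in Sat with some successor in Z. Already a fixed point.
Sat(EG (AF (idle ∨ full))) = {0, 1, 2, 4, 5, 6, 7, 8, 9}
AF (EG (AF (idle ∨ full))): least fixpoint, start Z0 = {0, 1, 2, 4, 5, 6, 7, 8, 9}, add states with every successor in Z. Already a fixed point.
Sat(AF (EG (AF (idle ∨ full)))) = {0, 1, 2, 4, 5, 6, 7, 8, 9}
6 ∈ Sat(AF (EG (AF (idle ∨ full)))) = {0, 1, 2, 4, 5, 6, 7, 8, 9}, so the formula holds at 6.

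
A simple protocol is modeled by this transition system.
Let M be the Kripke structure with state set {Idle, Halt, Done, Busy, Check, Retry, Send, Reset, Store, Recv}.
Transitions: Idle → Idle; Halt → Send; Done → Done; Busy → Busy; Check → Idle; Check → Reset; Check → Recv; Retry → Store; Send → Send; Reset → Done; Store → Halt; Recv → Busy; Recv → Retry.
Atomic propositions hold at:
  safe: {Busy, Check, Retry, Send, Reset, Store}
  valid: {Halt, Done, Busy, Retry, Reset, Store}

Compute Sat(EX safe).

Sat(EX safe) = {s : some successor in {Busy, Check, Retry, Send, Reset, Store}} = {Halt, Busy, Check, Retry, Send, Recv}

{Halt, Busy, Check, Retry, Send, Recv}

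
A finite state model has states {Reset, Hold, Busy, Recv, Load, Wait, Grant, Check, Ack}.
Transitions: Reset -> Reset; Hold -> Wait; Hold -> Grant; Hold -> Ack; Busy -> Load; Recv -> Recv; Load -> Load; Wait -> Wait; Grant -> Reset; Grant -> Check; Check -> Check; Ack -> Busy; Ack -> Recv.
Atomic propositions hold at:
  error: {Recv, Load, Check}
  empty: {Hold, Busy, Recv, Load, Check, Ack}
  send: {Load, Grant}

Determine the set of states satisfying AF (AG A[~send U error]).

Sat(~send) = {Reset, Hold, Busy, Recv, Wait, Check, Ack}
A[~send U error]: least fixpoint, start Z0 = Sat(error) = {Recv, Load, Check}, add states in Sat(~send) with every successor in Z. Z1 = {Busy, Recv, Load, Check}; Z2 = {Busy, Recv, Load, Check, Ack}; fixed.
Sat(A[~send U error]) = {Busy, Recv, Load, Check, Ack}
AG A[~send U error]: greatest fixpoint, start Z0 = {Busy, Recv, Load, Check, Ack}, keep only states in Sat with every successor in Z. Already a fixed point.
Sat(AG A[~send U error]) = {Busy, Recv, Load, Check, Ack}
AF (AG A[~send U error]): least fixpoint, start Z0 = {Busy, Recv, Load, Check, Ack}, add states with every successor in Z. Already a fixed point.
Sat(AF (AG A[~send U error])) = {Busy, Recv, Load, Check, Ack}

{Busy, Recv, Load, Check, Ack}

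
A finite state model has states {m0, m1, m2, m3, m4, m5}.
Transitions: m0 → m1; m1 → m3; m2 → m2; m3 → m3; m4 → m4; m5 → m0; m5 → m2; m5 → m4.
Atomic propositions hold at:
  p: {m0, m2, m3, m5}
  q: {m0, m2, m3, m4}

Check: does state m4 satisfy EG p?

No

EG p: greatest fixpoint, start Z0 = {m0, m2, m3, m5}, keep only states in Sat with some successor in Z. Z1 = {m2, m3, m5}; fixed.
Sat(EG p) = {m2, m3, m5}
m4 ∉ Sat(EG p) = {m2, m3, m5}, so the formula does not hold at m4.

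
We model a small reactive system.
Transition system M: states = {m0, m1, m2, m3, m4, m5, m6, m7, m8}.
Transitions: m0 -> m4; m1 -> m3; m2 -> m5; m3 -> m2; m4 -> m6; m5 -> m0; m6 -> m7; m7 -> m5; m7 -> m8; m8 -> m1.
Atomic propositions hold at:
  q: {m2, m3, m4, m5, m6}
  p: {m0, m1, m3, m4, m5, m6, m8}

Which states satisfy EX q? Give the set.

Sat(EX q) = {s : some successor in {m2, m3, m4, m5, m6}} = {m0, m1, m2, m3, m4, m7}

{m0, m1, m2, m3, m4, m7}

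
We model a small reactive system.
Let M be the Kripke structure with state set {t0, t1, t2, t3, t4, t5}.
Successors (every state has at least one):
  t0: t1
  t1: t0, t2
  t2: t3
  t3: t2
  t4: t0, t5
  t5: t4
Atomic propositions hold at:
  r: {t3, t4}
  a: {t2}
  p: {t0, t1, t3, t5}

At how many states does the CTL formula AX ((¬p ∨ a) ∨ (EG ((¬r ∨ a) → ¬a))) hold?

Sat(¬p) = {t2, t4}
Sat(¬p ∨ a) = {t2, t4}
Sat(¬r) = {t0, t1, t2, t5}
Sat(¬r ∨ a) = {t0, t1, t2, t5}
Sat(¬a) = {t0, t1, t3, t4, t5}
Sat((¬r ∨ a) → ¬a) = {t0, t1, t3, t4, t5}
EG ((¬r ∨ a) → ¬a): greatest fixpoint, start Z0 = {t0, t1, t3, t4, t5}, keep only states in Sat with some successor in Z. Z1 = {t0, t1, t4, t5}; fixed.
Sat(EG ((¬r ∨ a) → ¬a)) = {t0, t1, t4, t5}
Sat((¬p ∨ a) ∨ (EG ((¬r ∨ a) → ¬a))) = {t0, t1, t2, t4, t5}
Sat(AX ((¬p ∨ a) ∨ (EG ((¬r ∨ a) → ¬a)))) = {s : every successor in {t0, t1, t2, t4, t5}} = {t0, t1, t3, t4, t5}
|Sat(AX ((¬p ∨ a) ∨ (EG ((¬r ∨ a) → ¬a))))| = |{t0, t1, t3, t4, t5}| = 5.

5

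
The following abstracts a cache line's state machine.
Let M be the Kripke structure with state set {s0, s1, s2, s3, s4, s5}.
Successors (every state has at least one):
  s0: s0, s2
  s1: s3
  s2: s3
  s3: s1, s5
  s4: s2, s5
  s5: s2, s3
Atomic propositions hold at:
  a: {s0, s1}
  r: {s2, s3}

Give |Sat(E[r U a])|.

4

E[r U a]: least fixpoint, start Z0 = Sat(a) = {s0, s1}, add states in Sat(r) with some successor in Z. Z1 = {s0, s1, s3}; Z2 = {s0, s1, s2, s3}; fixed.
Sat(E[r U a]) = {s0, s1, s2, s3}
|Sat(E[r U a])| = |{s0, s1, s2, s3}| = 4.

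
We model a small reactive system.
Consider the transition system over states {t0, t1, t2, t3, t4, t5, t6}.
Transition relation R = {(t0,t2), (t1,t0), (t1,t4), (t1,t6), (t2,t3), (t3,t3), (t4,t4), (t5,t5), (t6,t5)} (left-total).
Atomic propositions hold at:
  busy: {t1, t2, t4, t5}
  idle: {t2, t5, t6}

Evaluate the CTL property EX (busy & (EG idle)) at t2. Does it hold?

EG idle: greatest fixpoint, start Z0 = {t2, t5, t6}, keep only states in Sat with some successor in Z. Z1 = {t5, t6}; fixed.
Sat(EG idle) = {t5, t6}
Sat(busy & (EG idle)) = {t5}
Sat(EX (busy & (EG idle))) = {s : some successor in {t5}} = {t5, t6}
t2 ∉ Sat(EX (busy & (EG idle))) = {t5, t6}, so the formula does not hold at t2.

No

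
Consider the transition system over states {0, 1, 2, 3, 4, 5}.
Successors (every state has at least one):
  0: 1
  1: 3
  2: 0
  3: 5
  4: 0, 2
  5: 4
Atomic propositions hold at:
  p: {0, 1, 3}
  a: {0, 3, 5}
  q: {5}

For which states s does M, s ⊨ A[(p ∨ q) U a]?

Sat(p ∨ q) = {0, 1, 3, 5}
A[(p ∨ q) U a]: least fixpoint, start Z0 = Sat(a) = {0, 3, 5}, add states in Sat(p ∨ q) with every successor in Z. Z1 = {0, 1, 3, 5}; fixed.
Sat(A[(p ∨ q) U a]) = {0, 1, 3, 5}

{0, 1, 3, 5}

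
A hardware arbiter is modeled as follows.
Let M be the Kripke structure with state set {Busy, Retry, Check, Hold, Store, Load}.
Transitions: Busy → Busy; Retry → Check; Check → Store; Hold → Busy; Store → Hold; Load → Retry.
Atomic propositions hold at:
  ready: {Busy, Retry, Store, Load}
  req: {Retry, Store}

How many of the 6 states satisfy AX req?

2

Sat(AX req) = {s : every successor in {Retry, Store}} = {Check, Load}
|Sat(AX req)| = |{Check, Load}| = 2.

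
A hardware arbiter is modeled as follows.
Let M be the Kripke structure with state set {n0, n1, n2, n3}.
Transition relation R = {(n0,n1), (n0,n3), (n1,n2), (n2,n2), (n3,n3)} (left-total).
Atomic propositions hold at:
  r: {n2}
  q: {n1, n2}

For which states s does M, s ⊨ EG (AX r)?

Sat(AX r) = {s : every successor in {n2}} = {n1, n2}
EG (AX r): greatest fixpoint, start Z0 = {n1, n2}, keep only states in Sat with some successor in Z. Already a fixed point.
Sat(EG (AX r)) = {n1, n2}

{n1, n2}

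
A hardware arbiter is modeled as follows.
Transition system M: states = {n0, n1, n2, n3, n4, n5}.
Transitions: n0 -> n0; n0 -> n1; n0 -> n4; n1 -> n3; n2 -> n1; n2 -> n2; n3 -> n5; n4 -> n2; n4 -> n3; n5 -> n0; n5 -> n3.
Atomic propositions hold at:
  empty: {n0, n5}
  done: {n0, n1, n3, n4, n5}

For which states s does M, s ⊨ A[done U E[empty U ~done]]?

{n2}

Sat(~done) = {n2}
E[empty U ~done]: least fixpoint, start Z0 = Sat(~done) = {n2}, add states in Sat(empty) with some successor in Z. Already a fixed point.
Sat(E[empty U ~done]) = {n2}
A[done U E[empty U ~done]]: least fixpoint, start Z0 = Sat(E[empty U ~done]) = {n2}, add states in Sat(done) with every successor in Z. Already a fixed point.
Sat(A[done U E[empty U ~done]]) = {n2}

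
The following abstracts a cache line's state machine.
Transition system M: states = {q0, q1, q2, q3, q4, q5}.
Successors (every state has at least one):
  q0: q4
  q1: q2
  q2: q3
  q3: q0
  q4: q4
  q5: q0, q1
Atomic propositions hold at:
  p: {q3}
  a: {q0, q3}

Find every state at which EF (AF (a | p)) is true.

{q0, q1, q2, q3, q5}

Sat(a | p) = {q0, q3}
AF (a | p): least fixpoint, start Z0 = {q0, q3}, add states with every successor in Z. Z1 = {q0, q2, q3}; Z2 = {q0, q1, q2, q3}; Z3 = {q0, q1, q2, q3, q5}; fixed.
Sat(AF (a | p)) = {q0, q1, q2, q3, q5}
EF (AF (a | p)): least fixpoint, start Z0 = {q0, q1, q2, q3, q5}, add states with some successor in Z. Already a fixed point.
Sat(EF (AF (a | p))) = {q0, q1, q2, q3, q5}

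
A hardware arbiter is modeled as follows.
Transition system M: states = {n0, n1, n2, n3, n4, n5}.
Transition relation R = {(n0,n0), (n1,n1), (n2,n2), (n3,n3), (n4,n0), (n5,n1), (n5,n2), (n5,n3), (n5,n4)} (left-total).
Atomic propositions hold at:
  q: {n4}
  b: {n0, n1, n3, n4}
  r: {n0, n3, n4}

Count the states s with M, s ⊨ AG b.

AG b: greatest fixpoint, start Z0 = {n0, n1, n3, n4}, keep only states in Sat with every successor in Z. Already a fixed point.
Sat(AG b) = {n0, n1, n3, n4}
|Sat(AG b)| = |{n0, n1, n3, n4}| = 4.

4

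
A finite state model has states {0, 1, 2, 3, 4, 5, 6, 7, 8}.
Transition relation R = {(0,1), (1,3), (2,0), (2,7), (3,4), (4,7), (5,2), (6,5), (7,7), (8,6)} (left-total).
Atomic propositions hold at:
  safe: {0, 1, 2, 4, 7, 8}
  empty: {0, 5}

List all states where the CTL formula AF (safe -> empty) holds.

Sat(safe -> empty) = {0, 3, 5, 6}
AF (safe -> empty): least fixpoint, start Z0 = {0, 3, 5, 6}, add states with every successor in Z. Z1 = {0, 1, 3, 5, 6, 8}; fixed.
Sat(AF (safe -> empty)) = {0, 1, 3, 5, 6, 8}

{0, 1, 3, 5, 6, 8}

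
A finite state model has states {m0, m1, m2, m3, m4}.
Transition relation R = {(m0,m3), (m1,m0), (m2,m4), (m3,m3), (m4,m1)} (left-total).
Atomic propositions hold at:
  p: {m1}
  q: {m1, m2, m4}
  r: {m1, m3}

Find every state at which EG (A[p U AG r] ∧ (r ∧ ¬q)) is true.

AG r: greatest fixpoint, start Z0 = {m1, m3}, keep only states in Sat with every successor in Z. Z1 = {m3}; fixed.
Sat(AG r) = {m3}
A[p U AG r]: least fixpoint, start Z0 = Sat(AG r) = {m3}, add states in Sat(p) with every successor in Z. Already a fixed point.
Sat(A[p U AG r]) = {m3}
Sat(¬q) = {m0, m3}
Sat(r ∧ ¬q) = {m3}
Sat(A[p U AG r] ∧ (r ∧ ¬q)) = {m3}
EG (A[p U AG r] ∧ (r ∧ ¬q)): greatest fixpoint, start Z0 = {m3}, keep only states in Sat with some successor in Z. Already a fixed point.
Sat(EG (A[p U AG r] ∧ (r ∧ ¬q))) = {m3}

{m3}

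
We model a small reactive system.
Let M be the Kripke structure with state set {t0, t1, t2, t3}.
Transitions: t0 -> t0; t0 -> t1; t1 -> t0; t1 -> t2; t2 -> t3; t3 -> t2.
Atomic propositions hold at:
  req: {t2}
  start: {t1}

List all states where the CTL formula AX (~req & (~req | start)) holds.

{t0, t2}

Sat(~req) = {t0, t1, t3}
Sat(~req | start) = {t0, t1, t3}
Sat(~req & (~req | start)) = {t0, t1, t3}
Sat(AX (~req & (~req | start))) = {s : every successor in {t0, t1, t3}} = {t0, t2}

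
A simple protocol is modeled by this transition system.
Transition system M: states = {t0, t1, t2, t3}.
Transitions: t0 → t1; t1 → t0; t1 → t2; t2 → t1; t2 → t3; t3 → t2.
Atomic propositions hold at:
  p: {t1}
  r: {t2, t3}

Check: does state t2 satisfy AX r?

Sat(AX r) = {s : every successor in {t2, t3}} = {t3}
t2 ∉ Sat(AX r) = {t3}, so the formula does not hold at t2.

No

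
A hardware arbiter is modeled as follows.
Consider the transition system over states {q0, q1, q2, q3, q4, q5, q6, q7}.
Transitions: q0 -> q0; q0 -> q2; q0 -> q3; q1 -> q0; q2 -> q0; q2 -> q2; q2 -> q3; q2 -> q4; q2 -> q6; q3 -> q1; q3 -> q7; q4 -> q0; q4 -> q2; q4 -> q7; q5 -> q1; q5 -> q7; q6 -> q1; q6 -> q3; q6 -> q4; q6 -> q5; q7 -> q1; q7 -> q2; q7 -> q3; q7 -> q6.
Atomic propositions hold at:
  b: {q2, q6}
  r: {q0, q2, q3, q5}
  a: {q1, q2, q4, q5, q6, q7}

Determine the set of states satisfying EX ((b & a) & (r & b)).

Sat(b & a) = {q2, q6}
Sat(r & b) = {q2}
Sat((b & a) & (r & b)) = {q2}
Sat(EX ((b & a) & (r & b))) = {s : some successor in {q2}} = {q0, q2, q4, q7}

{q0, q2, q4, q7}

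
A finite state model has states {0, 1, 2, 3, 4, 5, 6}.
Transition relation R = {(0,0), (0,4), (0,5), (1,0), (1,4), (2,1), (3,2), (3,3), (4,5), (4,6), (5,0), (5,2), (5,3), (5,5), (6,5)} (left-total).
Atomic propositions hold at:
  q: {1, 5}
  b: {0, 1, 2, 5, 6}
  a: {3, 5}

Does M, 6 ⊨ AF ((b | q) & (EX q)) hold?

Sat(b | q) = {0, 1, 2, 5, 6}
Sat(EX q) = {s : some successor in {1, 5}} = {0, 2, 4, 5, 6}
Sat((b | q) & (EX q)) = {0, 2, 5, 6}
AF ((b | q) & (EX q)): least fixpoint, start Z0 = {0, 2, 5, 6}, add states with every successor in Z. Z1 = {0, 2, 4, 5, 6}; Z2 = {0, 1, 2, 4, 5, 6}; fixed.
Sat(AF ((b | q) & (EX q))) = {0, 1, 2, 4, 5, 6}
6 ∈ Sat(AF ((b | q) & (EX q))) = {0, 1, 2, 4, 5, 6}, so the formula holds at 6.

Yes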